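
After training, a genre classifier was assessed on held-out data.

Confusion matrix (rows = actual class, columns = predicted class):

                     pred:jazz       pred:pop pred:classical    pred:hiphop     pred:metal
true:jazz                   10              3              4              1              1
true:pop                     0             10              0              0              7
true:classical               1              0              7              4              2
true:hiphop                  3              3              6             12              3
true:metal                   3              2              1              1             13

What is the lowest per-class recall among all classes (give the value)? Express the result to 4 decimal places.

0.4444

Per-class recall (TP/(TP+FN)):
  jazz: TP=10, FN=3+4+1+1=9 → 10/19 = 0.52632
  pop: TP=10, FN=0+0+0+7=7 → 10/17 = 0.58824
  classical: TP=7, FN=1+0+4+2=7 → 7/14 = 0.50000
  hiphop: TP=12, FN=3+3+6+3=15 → 12/27 = 0.44444
  metal: TP=13, FN=3+2+1+1=7 → 13/20 = 0.65000
Lowest is class 'hiphop' with recall = 0.4444.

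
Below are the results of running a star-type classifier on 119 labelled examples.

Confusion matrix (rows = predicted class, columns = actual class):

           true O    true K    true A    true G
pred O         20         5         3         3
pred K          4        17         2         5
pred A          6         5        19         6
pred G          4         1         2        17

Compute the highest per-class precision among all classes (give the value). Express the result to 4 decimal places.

0.7083

Per-class precision (TP/(TP+FP)):
  O: TP=20, FP=5+3+3=11 → 20/31 = 0.64516
  K: TP=17, FP=4+2+5=11 → 17/28 = 0.60714
  A: TP=19, FP=6+5+6=17 → 19/36 = 0.52778
  G: TP=17, FP=4+1+2=7 → 17/24 = 0.70833
Highest is class 'G' with precision = 0.7083.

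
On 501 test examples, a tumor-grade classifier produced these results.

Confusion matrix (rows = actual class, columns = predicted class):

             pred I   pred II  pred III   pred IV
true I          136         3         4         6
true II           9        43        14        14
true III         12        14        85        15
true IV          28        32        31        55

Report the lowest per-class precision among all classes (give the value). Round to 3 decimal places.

Per-class precision (TP/(TP+FP)):
  I: TP=136, FP=9+12+28=49 → 136/185 = 0.7351
  II: TP=43, FP=3+14+32=49 → 43/92 = 0.4674
  III: TP=85, FP=4+14+31=49 → 85/134 = 0.6343
  IV: TP=55, FP=6+14+15=35 → 55/90 = 0.6111
Lowest is class 'II' with precision = 0.467.

0.467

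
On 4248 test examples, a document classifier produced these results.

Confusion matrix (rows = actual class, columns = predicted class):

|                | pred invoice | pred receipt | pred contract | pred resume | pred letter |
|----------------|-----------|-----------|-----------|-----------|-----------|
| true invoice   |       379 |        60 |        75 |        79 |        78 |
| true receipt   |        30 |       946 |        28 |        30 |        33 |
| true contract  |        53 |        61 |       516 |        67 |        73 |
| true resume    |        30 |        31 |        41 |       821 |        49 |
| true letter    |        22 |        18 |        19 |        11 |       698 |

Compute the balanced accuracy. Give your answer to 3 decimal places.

Balanced accuracy = mean of per-class recall.
  invoice: recall = 379/671 = 0.5648
  receipt: recall = 946/1067 = 0.8866
  contract: recall = 516/770 = 0.6701
  resume: recall = 821/972 = 0.8447
  letter: recall = 698/768 = 0.9089
Mean = (0.5648 + 0.8866 + 0.6701 + 0.8447 + 0.9089) / 5 = 0.775

0.775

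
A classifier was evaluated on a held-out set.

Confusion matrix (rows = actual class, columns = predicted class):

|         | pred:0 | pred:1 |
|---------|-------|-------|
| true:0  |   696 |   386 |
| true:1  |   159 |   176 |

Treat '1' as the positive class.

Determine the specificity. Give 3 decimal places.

Specificity = TN/(TN+FP) = 696/(696+386) = 0.643

0.643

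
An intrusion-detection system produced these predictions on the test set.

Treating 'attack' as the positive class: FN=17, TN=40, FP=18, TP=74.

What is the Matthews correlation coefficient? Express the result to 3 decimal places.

MCC = (TP·TN − FP·FN) / √((TP+FP)(TP+FN)(TN+FP)(TN+FN))
Numerator = 74·40 − 18·17 = 2654
Denominator = √(92·91·58·57) = √27677832 = 5260.9725
MCC = 2654 / 5260.9725 = 0.504

0.504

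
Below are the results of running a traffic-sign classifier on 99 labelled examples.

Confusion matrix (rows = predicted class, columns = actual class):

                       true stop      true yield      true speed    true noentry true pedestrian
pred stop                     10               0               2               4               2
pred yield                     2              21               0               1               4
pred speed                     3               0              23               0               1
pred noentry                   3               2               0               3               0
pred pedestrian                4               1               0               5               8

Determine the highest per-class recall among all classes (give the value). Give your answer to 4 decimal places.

0.9200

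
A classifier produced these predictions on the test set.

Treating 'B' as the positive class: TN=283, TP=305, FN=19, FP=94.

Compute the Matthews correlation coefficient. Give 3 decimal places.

0.697

MCC = (TP·TN − FP·FN) / √((TP+FP)(TP+FN)(TN+FP)(TN+FN))
Numerator = 305·283 − 94·19 = 84529
Denominator = √(399·324·377·302) = √14718589704 = 121320.1950
MCC = 84529 / 121320.1950 = 0.697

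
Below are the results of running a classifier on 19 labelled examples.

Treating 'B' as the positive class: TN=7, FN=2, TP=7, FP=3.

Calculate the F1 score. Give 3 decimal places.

Precision = TP/(TP+FP) = 7/10 = 0.7000
Recall = TP/(TP+FN) = 7/9 = 0.7778
F1 = 2·TP/(2·TP+FP+FN) = 14/19 = 0.737

0.737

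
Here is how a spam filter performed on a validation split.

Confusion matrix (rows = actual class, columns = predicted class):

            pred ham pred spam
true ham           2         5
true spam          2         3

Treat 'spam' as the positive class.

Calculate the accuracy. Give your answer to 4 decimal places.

0.4167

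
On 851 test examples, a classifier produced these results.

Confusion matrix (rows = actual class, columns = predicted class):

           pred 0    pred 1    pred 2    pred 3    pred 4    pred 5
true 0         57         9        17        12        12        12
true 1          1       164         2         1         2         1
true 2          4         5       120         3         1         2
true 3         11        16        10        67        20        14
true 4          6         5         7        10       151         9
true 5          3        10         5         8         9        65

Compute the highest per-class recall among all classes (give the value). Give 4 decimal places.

Per-class recall (TP/(TP+FN)):
  0: TP=57, FN=9+17+12+12+12=62 → 57/119 = 0.47899
  1: TP=164, FN=1+2+1+2+1=7 → 164/171 = 0.95906
  2: TP=120, FN=4+5+3+1+2=15 → 120/135 = 0.88889
  3: TP=67, FN=11+16+10+20+14=71 → 67/138 = 0.48551
  4: TP=151, FN=6+5+7+10+9=37 → 151/188 = 0.80319
  5: TP=65, FN=3+10+5+8+9=35 → 65/100 = 0.65000
Highest is class '1' with recall = 0.9591.

0.9591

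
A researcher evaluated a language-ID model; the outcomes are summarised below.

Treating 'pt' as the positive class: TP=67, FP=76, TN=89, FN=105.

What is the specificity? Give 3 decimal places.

Specificity = TN/(TN+FP) = 89/(89+76) = 0.539

0.539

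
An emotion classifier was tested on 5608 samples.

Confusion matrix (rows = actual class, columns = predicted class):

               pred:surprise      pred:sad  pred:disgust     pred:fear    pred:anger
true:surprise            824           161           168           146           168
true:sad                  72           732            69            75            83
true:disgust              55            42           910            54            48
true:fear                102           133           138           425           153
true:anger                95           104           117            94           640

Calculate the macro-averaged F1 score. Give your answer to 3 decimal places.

Per-class F1 score (2·TP/(2·TP+FP+FN)):
  surprise: TP=824, FP=72+55+102+95=324, FN=161+168+146+168=643 → 1648/2615 = 0.6302
  sad: TP=732, FP=161+42+133+104=440, FN=72+69+75+83=299 → 1464/2203 = 0.6645
  disgust: TP=910, FP=168+69+138+117=492, FN=55+42+54+48=199 → 1820/2511 = 0.7248
  fear: TP=425, FP=146+75+54+94=369, FN=102+133+138+153=526 → 850/1745 = 0.4871
  anger: TP=640, FP=168+83+48+153=452, FN=95+104+117+94=410 → 1280/2142 = 0.5976
Macro-F1 score = mean = (0.6302 + 0.6645 + 0.7248 + 0.4871 + 0.5976) / 5 = 0.621

0.621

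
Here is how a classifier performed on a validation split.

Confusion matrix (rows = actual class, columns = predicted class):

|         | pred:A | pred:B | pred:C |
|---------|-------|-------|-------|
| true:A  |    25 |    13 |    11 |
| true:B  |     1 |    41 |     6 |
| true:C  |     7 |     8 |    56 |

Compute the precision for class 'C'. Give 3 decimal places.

precision = TP/(TP+FP).
C: TP=56, FP=11+6=17 → 56/73 = 0.7671

0.767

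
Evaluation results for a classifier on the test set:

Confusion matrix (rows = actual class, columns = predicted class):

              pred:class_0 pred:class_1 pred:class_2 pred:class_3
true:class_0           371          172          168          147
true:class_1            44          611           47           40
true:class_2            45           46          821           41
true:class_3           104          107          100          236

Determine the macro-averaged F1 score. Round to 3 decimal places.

0.626

Per-class F1 score (2·TP/(2·TP+FP+FN)):
  class_0: TP=371, FP=44+45+104=193, FN=172+168+147=487 → 742/1422 = 0.5218
  class_1: TP=611, FP=172+46+107=325, FN=44+47+40=131 → 1222/1678 = 0.7282
  class_2: TP=821, FP=168+47+100=315, FN=45+46+41=132 → 1642/2089 = 0.7860
  class_3: TP=236, FP=147+40+41=228, FN=104+107+100=311 → 472/1011 = 0.4669
Macro-F1 score = mean = (0.5218 + 0.7282 + 0.7860 + 0.4669) / 4 = 0.626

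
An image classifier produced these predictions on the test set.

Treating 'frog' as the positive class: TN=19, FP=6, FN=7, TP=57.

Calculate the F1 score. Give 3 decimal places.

Precision = TP/(TP+FP) = 57/63 = 0.9048
Recall = TP/(TP+FN) = 57/64 = 0.8906
F1 = 2·TP/(2·TP+FP+FN) = 114/127 = 0.898

0.898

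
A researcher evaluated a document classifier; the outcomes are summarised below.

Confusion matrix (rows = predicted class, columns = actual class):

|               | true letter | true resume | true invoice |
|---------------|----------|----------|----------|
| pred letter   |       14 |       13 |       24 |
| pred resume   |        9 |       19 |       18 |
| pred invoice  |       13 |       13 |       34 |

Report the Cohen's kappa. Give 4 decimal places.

Observed agreement pₒ = trace/N = 67/157 = 0.42675
Expected agreement pₑ = Σ (rowᵢ·colᵢ)/N² = (36·51 + 45·46 + 76·60)/157² = 0.34346
κ = (pₒ − pₑ)/(1 − pₑ) = (0.42675 − 0.34346)/(1 − 0.34346) = 0.1269

0.1269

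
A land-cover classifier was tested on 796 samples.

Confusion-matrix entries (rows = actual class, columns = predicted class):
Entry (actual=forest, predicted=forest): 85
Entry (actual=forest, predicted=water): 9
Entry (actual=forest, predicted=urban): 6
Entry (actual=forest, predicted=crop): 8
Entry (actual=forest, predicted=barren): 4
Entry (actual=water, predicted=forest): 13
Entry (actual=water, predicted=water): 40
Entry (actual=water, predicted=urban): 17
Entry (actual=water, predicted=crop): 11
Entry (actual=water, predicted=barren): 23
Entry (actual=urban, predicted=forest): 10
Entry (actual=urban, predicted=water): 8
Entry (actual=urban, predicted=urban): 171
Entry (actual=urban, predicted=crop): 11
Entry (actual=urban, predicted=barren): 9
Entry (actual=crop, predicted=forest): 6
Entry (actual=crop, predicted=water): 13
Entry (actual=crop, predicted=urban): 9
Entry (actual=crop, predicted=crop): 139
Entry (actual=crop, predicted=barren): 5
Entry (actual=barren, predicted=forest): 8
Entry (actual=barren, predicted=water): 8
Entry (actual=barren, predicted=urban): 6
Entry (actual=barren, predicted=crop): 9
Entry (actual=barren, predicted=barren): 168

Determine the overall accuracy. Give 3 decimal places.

0.758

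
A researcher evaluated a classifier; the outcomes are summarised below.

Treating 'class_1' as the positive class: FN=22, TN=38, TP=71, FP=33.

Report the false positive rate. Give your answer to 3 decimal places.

FPR = FP/(FP+TN) = 33/(33+38) = 0.465

0.465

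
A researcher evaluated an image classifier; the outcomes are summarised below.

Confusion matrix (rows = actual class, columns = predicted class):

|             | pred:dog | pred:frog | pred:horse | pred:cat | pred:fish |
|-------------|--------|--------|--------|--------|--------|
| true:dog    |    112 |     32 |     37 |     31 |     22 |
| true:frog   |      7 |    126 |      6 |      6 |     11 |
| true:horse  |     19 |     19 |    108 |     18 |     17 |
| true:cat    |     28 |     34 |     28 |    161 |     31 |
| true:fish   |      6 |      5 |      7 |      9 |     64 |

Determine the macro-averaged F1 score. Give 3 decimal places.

Per-class F1 score (2·TP/(2·TP+FP+FN)):
  dog: TP=112, FP=7+19+28+6=60, FN=32+37+31+22=122 → 224/406 = 0.5517
  frog: TP=126, FP=32+19+34+5=90, FN=7+6+6+11=30 → 252/372 = 0.6774
  horse: TP=108, FP=37+6+28+7=78, FN=19+19+18+17=73 → 216/367 = 0.5886
  cat: TP=161, FP=31+6+18+9=64, FN=28+34+28+31=121 → 322/507 = 0.6351
  fish: TP=64, FP=22+11+17+31=81, FN=6+5+7+9=27 → 128/236 = 0.5424
Macro-F1 score = mean = (0.5517 + 0.6774 + 0.5886 + 0.6351 + 0.5424) / 5 = 0.599

0.599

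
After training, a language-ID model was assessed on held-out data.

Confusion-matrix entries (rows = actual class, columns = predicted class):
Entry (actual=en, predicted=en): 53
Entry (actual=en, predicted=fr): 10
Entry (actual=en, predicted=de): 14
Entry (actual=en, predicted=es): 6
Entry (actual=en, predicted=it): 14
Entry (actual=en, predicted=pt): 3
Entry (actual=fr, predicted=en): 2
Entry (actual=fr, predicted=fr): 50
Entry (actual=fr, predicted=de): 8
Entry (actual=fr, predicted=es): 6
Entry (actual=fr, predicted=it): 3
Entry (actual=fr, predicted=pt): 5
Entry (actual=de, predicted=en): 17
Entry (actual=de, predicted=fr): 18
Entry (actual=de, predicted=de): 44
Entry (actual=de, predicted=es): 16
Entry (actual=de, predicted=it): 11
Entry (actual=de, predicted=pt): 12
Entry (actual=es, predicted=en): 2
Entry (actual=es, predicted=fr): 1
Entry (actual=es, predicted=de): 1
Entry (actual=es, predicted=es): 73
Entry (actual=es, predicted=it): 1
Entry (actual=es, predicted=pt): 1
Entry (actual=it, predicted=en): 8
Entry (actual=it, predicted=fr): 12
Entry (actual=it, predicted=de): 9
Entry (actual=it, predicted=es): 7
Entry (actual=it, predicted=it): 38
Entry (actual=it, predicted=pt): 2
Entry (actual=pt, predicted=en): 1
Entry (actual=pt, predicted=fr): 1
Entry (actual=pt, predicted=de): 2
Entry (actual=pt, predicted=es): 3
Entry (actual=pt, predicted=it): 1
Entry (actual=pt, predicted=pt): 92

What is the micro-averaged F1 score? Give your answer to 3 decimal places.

Micro-averaging pools counts across classes: ΣTP=350, ΣFP=197, ΣFN=197.
Micro-F1 score = 2·TP/(2·TP+FP+FN) on pooled counts = 0.640 (equals overall accuracy in single-label multiclass).

0.640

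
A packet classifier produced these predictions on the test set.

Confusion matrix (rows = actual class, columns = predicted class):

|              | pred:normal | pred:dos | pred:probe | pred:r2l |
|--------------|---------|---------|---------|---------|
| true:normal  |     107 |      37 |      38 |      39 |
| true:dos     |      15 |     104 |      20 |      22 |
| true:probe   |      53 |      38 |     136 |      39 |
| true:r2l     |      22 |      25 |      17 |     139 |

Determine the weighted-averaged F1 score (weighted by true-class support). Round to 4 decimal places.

Per-class F1 score (2·TP/(2·TP+FP+FN)):
  normal: TP=107, FP=15+53+22=90, FN=37+38+39=114 → 214/418 = 0.51196
  dos: TP=104, FP=37+38+25=100, FN=15+20+22=57 → 208/365 = 0.56986
  probe: TP=136, FP=38+20+17=75, FN=53+38+39=130 → 272/477 = 0.57023
  r2l: TP=139, FP=39+22+39=100, FN=22+25+17=64 → 278/442 = 0.62896
Weighted-F1 score = Σ (supportᵢ/N)·F1 scoreᵢ with N=851: (221/851)·0.51196 + (161/851)·0.56986 + (266/851)·0.57023 + (203/851)·0.62896 = 0.5690

0.5690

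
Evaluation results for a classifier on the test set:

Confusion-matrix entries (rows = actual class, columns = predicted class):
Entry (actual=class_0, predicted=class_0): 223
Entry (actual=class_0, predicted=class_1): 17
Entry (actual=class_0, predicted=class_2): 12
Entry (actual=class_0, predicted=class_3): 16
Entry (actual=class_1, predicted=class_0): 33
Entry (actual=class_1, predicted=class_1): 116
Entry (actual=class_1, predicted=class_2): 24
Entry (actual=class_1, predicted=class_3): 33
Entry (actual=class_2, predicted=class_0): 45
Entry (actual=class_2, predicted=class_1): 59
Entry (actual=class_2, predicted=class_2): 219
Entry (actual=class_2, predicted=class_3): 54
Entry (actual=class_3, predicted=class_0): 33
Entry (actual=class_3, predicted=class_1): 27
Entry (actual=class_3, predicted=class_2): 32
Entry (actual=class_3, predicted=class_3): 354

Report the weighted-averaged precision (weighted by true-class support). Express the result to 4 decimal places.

0.7103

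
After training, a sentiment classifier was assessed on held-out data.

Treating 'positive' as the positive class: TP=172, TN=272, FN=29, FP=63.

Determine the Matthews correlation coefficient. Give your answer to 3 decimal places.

0.651

MCC = (TP·TN − FP·FN) / √((TP+FP)(TP+FN)(TN+FP)(TN+FN))
Numerator = 172·272 − 63·29 = 44957
Denominator = √(235·201·335·301) = √4762941225 = 69014.0654
MCC = 44957 / 69014.0654 = 0.651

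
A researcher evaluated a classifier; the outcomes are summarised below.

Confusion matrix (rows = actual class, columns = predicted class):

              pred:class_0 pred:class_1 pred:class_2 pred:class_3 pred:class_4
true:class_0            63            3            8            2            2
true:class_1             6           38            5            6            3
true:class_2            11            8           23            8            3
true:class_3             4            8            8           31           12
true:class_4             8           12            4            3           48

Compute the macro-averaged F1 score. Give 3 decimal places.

0.603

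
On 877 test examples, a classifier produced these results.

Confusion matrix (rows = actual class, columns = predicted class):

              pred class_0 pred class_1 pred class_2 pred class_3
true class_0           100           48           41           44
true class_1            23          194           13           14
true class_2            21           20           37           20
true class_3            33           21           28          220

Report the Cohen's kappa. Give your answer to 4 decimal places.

Observed agreement pₒ = trace/N = 551/877 = 0.62828
Expected agreement pₑ = Σ (rowᵢ·colᵢ)/N² = (233·177 + 244·283 + 98·119 + 302·298)/877² = 0.27557
κ = (pₒ − pₑ)/(1 − pₑ) = (0.62828 − 0.27557)/(1 − 0.27557) = 0.4869

0.4869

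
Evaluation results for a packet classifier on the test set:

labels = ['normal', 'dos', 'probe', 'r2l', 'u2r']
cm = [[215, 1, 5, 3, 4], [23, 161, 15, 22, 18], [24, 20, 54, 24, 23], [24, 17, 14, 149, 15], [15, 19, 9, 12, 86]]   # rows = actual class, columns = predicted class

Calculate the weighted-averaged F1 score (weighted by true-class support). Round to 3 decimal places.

Per-class F1 score (2·TP/(2·TP+FP+FN)):
  normal: TP=215, FP=23+24+24+15=86, FN=1+5+3+4=13 → 430/529 = 0.8129
  dos: TP=161, FP=1+20+17+19=57, FN=23+15+22+18=78 → 322/457 = 0.7046
  probe: TP=54, FP=5+15+14+9=43, FN=24+20+24+23=91 → 108/242 = 0.4463
  r2l: TP=149, FP=3+22+24+12=61, FN=24+17+14+15=70 → 298/429 = 0.6946
  u2r: TP=86, FP=4+18+23+15=60, FN=15+19+9+12=55 → 172/287 = 0.5993
Weighted-F1 score = Σ (supportᵢ/N)·F1 scoreᵢ with N=972: (228/972)·0.8129 + (239/972)·0.7046 + (145/972)·0.4463 + (219/972)·0.6946 + (141/972)·0.5993 = 0.674

0.674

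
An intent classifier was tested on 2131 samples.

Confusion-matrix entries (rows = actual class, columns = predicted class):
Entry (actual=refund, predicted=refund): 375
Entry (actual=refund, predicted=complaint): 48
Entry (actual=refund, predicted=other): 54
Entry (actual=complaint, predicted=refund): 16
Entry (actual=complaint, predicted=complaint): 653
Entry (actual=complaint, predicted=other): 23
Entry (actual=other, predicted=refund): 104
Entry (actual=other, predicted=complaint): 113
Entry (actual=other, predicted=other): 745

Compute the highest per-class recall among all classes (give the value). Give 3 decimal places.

0.944

Per-class recall (TP/(TP+FN)):
  refund: TP=375, FN=48+54=102 → 375/477 = 0.7862
  complaint: TP=653, FN=16+23=39 → 653/692 = 0.9436
  other: TP=745, FN=104+113=217 → 745/962 = 0.7744
Highest is class 'complaint' with recall = 0.944.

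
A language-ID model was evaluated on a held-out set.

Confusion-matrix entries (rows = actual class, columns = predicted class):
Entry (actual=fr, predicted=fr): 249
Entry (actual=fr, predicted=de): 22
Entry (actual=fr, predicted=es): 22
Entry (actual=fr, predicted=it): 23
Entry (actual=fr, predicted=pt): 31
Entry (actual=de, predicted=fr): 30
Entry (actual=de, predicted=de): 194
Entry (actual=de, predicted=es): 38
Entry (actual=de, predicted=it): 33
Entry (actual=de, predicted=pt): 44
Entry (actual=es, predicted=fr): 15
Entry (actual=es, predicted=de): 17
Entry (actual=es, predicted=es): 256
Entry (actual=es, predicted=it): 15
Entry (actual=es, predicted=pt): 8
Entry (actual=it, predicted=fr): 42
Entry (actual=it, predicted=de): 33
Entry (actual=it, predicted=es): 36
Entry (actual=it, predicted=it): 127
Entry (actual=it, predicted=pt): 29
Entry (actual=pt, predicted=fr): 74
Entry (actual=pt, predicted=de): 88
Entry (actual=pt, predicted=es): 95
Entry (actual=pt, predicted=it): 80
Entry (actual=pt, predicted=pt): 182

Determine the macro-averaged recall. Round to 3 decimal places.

Per-class recall (TP/(TP+FN)):
  fr: TP=249, FN=22+22+23+31=98 → 249/347 = 0.7176
  de: TP=194, FN=30+38+33+44=145 → 194/339 = 0.5723
  es: TP=256, FN=15+17+15+8=55 → 256/311 = 0.8232
  it: TP=127, FN=42+33+36+29=140 → 127/267 = 0.4757
  pt: TP=182, FN=74+88+95+80=337 → 182/519 = 0.3507
Macro-recall = mean = (0.7176 + 0.5723 + 0.8232 + 0.4757 + 0.3507) / 5 = 0.588

0.588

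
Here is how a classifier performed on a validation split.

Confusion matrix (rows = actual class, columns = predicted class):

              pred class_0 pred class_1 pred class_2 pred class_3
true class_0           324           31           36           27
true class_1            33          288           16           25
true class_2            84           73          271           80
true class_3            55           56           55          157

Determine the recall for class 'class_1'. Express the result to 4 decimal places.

0.7956

recall = TP/(TP+FN).
class_1: TP=288, FN=33+16+25=74 → 288/362 = 0.79558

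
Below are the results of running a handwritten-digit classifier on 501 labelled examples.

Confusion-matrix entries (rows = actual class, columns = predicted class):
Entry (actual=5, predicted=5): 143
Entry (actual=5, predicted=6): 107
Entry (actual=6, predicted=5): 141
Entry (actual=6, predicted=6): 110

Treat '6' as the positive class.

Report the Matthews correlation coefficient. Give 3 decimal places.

MCC = (TP·TN − FP·FN) / √((TP+FP)(TP+FN)(TN+FP)(TN+FN))
Numerator = 110·143 − 107·141 = 643
Denominator = √(217·251·250·284) = √3867157000 = 62186.4696
MCC = 643 / 62186.4696 = 0.010

0.010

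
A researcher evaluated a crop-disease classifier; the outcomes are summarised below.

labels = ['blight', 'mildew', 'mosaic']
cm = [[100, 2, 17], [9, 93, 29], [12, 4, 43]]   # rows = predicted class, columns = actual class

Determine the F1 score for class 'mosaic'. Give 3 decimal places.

0.581

Treat 'mosaic' as positive and all other classes as negative.
F1 score = 2·TP/(2·TP+FP+FN).
mosaic: TP=43, FP=12+4=16, FN=17+29=46 → 86/148 = 0.5811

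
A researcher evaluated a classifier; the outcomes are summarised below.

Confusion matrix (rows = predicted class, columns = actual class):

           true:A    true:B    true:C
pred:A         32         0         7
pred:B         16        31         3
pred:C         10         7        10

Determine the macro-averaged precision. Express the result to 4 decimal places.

0.6036

Per-class precision (TP/(TP+FP)):
  A: TP=32, FP=0+7=7 → 32/39 = 0.82051
  B: TP=31, FP=16+3=19 → 31/50 = 0.62000
  C: TP=10, FP=10+7=17 → 10/27 = 0.37037
Macro-precision = mean = (0.82051 + 0.62000 + 0.37037) / 3 = 0.6036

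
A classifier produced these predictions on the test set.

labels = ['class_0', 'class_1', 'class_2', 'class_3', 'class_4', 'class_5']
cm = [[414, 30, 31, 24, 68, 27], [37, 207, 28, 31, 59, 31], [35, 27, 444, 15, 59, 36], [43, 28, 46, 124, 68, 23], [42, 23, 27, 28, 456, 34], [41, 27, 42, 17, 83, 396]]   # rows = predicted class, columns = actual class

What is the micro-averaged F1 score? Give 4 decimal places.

Micro-averaging pools counts across classes: ΣTP=2041, ΣFP=1110, ΣFN=1110.
Micro-F1 score = 2·TP/(2·TP+FP+FN) on pooled counts = 0.6477 (equals overall accuracy in single-label multiclass).

0.6477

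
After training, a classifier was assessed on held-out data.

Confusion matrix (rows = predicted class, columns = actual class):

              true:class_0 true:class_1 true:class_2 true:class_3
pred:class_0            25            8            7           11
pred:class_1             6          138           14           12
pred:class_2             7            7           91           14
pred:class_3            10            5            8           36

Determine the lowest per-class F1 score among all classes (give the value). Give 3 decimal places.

Per-class F1 score (2·TP/(2·TP+FP+FN)):
  class_0: TP=25, FP=8+7+11=26, FN=6+7+10=23 → 50/99 = 0.5051
  class_1: TP=138, FP=6+14+12=32, FN=8+7+5=20 → 276/328 = 0.8415
  class_2: TP=91, FP=7+7+14=28, FN=7+14+8=29 → 182/239 = 0.7615
  class_3: TP=36, FP=10+5+8=23, FN=11+12+14=37 → 72/132 = 0.5455
Lowest is class 'class_0' with F1 score = 0.505.

0.505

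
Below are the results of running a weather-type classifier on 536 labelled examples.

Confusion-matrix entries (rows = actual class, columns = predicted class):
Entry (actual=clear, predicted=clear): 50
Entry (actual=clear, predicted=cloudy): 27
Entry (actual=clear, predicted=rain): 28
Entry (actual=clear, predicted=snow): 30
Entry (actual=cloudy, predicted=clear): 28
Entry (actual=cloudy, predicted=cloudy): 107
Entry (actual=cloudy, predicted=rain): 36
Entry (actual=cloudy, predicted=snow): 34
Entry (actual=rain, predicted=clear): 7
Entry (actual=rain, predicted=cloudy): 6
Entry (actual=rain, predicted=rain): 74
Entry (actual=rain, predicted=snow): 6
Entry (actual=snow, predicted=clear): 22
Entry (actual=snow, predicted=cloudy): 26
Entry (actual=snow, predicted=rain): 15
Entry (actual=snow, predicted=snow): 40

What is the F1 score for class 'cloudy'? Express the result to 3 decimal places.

One-vs-rest for 'cloudy': TP = diagonal; FP = other classes predicted 'cloudy'; FN = 'cloudy' predicted as other.
F1 score = 2·TP/(2·TP+FP+FN).
cloudy: TP=107, FP=27+6+26=59, FN=28+36+34=98 → 214/371 = 0.5768

0.577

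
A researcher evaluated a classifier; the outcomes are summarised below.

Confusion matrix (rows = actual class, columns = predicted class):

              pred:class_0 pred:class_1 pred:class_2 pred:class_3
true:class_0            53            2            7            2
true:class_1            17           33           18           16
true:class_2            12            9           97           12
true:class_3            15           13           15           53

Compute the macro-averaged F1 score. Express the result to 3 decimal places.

Per-class F1 score (2·TP/(2·TP+FP+FN)):
  class_0: TP=53, FP=17+12+15=44, FN=2+7+2=11 → 106/161 = 0.6584
  class_1: TP=33, FP=2+9+13=24, FN=17+18+16=51 → 66/141 = 0.4681
  class_2: TP=97, FP=7+18+15=40, FN=12+9+12=33 → 194/267 = 0.7266
  class_3: TP=53, FP=2+16+12=30, FN=15+13+15=43 → 106/179 = 0.5922
Macro-F1 score = mean = (0.6584 + 0.4681 + 0.7266 + 0.5922) / 4 = 0.611

0.611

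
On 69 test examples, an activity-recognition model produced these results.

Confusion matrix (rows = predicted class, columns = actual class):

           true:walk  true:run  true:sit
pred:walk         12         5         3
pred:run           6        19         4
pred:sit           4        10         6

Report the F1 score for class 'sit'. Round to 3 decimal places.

One-vs-rest for 'sit': TP = diagonal; FP = other classes predicted 'sit'; FN = 'sit' predicted as other.
F1 score = 2·TP/(2·TP+FP+FN).
sit: TP=6, FP=4+10=14, FN=3+4=7 → 12/33 = 0.3636

0.364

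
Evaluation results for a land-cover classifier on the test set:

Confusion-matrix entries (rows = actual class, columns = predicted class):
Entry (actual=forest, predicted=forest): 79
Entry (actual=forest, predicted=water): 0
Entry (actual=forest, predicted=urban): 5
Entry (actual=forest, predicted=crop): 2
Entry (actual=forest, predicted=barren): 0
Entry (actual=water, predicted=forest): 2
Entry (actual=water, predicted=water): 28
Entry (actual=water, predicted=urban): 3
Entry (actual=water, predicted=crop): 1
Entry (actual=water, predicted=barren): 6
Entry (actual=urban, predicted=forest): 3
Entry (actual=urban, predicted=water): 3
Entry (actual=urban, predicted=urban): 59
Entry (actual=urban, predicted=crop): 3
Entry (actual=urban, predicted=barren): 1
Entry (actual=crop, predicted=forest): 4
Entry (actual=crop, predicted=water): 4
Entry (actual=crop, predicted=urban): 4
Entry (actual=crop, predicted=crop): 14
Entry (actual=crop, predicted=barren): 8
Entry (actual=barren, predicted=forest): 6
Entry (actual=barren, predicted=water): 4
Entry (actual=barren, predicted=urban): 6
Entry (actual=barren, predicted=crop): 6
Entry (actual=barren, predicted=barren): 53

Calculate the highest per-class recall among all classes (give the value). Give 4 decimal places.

Per-class recall (TP/(TP+FN)):
  forest: TP=79, FN=0+5+2+0=7 → 79/86 = 0.91860
  water: TP=28, FN=2+3+1+6=12 → 28/40 = 0.70000
  urban: TP=59, FN=3+3+3+1=10 → 59/69 = 0.85507
  crop: TP=14, FN=4+4+4+8=20 → 14/34 = 0.41176
  barren: TP=53, FN=6+4+6+6=22 → 53/75 = 0.70667
Highest is class 'forest' with recall = 0.9186.

0.9186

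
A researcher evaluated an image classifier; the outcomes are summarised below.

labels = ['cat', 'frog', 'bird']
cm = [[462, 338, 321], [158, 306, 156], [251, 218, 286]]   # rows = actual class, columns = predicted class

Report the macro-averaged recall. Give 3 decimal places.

0.428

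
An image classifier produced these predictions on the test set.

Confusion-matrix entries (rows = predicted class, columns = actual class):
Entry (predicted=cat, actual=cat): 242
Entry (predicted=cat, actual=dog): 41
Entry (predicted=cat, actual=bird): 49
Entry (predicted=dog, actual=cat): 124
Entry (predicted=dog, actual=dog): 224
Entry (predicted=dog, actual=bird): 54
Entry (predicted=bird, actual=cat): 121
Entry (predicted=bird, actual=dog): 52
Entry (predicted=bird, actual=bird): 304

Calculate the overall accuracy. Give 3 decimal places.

Accuracy = trace / total = (242+224+304=770) / 1211 = 770/1211 = 0.636

0.636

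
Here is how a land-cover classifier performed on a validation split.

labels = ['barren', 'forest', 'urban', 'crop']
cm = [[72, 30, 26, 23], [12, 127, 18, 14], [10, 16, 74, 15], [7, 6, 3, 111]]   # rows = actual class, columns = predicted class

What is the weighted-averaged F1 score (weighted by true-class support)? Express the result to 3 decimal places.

Per-class F1 score (2·TP/(2·TP+FP+FN)):
  barren: TP=72, FP=12+10+7=29, FN=30+26+23=79 → 144/252 = 0.5714
  forest: TP=127, FP=30+16+6=52, FN=12+18+14=44 → 254/350 = 0.7257
  urban: TP=74, FP=26+18+3=47, FN=10+16+15=41 → 148/236 = 0.6271
  crop: TP=111, FP=23+14+15=52, FN=7+6+3=16 → 222/290 = 0.7655
Weighted-F1 score = Σ (supportᵢ/N)·F1 scoreᵢ with N=564: (151/564)·0.5714 + (171/564)·0.7257 + (115/564)·0.6271 + (127/564)·0.7655 = 0.673

0.673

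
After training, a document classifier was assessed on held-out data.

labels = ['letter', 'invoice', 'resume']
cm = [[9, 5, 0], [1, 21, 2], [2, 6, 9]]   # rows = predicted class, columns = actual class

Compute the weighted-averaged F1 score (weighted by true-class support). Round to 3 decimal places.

0.716

Per-class F1 score (2·TP/(2·TP+FP+FN)):
  letter: TP=9, FP=5+0=5, FN=1+2=3 → 18/26 = 0.6923
  invoice: TP=21, FP=1+2=3, FN=5+6=11 → 42/56 = 0.7500
  resume: TP=9, FP=2+6=8, FN=0+2=2 → 18/28 = 0.6429
Weighted-F1 score = Σ (supportᵢ/N)·F1 scoreᵢ with N=55: (12/55)·0.6923 + (32/55)·0.7500 + (11/55)·0.6429 = 0.716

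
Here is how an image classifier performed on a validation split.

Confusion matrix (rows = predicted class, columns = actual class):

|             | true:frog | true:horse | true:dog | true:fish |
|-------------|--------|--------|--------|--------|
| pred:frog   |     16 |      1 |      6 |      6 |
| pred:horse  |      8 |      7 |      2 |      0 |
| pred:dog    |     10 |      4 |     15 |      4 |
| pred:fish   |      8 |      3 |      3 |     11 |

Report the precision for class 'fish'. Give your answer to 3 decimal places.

precision = TP/(TP+FP).
fish: TP=11, FP=8+3+3=14 → 11/25 = 0.4400

0.440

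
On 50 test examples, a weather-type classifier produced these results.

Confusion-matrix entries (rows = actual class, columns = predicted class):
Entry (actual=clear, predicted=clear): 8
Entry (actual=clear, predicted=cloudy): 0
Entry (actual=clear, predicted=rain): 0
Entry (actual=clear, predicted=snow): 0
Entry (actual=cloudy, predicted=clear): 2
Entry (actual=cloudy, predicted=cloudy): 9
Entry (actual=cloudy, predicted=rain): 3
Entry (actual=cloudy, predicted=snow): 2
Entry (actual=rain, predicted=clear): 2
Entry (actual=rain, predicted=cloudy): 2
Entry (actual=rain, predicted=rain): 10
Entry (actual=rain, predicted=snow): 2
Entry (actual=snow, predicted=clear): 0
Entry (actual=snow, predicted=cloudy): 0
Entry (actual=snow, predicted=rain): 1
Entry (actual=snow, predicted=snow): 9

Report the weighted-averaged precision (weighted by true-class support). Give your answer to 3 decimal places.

0.736

Per-class precision (TP/(TP+FP)):
  clear: TP=8, FP=2+2+0=4 → 8/12 = 0.6667
  cloudy: TP=9, FP=0+2+0=2 → 9/11 = 0.8182
  rain: TP=10, FP=0+3+1=4 → 10/14 = 0.7143
  snow: TP=9, FP=0+2+2=4 → 9/13 = 0.6923
Weighted-precision = Σ (supportᵢ/N)·precisionᵢ with N=50: (8/50)·0.6667 + (16/50)·0.8182 + (16/50)·0.7143 + (10/50)·0.6923 = 0.736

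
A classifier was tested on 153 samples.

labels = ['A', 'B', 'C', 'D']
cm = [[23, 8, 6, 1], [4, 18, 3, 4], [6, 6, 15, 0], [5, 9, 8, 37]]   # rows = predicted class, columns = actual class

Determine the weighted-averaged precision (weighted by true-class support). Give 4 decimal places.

0.6050

Per-class precision (TP/(TP+FP)):
  A: TP=23, FP=8+6+1=15 → 23/38 = 0.60526
  B: TP=18, FP=4+3+4=11 → 18/29 = 0.62069
  C: TP=15, FP=6+6+0=12 → 15/27 = 0.55556
  D: TP=37, FP=5+9+8=22 → 37/59 = 0.62712
Weighted-precision = Σ (supportᵢ/N)·precisionᵢ with N=153: (38/153)·0.60526 + (41/153)·0.62069 + (32/153)·0.55556 + (42/153)·0.62712 = 0.6050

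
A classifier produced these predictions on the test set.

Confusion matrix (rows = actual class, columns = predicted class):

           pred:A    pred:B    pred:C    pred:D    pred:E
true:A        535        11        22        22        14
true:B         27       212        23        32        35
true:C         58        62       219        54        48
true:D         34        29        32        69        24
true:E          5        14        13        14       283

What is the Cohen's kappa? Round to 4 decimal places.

0.6081

Observed agreement pₒ = trace/N = 1318/1891 = 0.69699
Expected agreement pₑ = Σ (rowᵢ·colᵢ)/N² = (604·659 + 329·328 + 441·309 + 188·191 + 329·404)/1891² = 0.22681
κ = (pₒ − pₑ)/(1 − pₑ) = (0.69699 − 0.22681)/(1 − 0.22681) = 0.6081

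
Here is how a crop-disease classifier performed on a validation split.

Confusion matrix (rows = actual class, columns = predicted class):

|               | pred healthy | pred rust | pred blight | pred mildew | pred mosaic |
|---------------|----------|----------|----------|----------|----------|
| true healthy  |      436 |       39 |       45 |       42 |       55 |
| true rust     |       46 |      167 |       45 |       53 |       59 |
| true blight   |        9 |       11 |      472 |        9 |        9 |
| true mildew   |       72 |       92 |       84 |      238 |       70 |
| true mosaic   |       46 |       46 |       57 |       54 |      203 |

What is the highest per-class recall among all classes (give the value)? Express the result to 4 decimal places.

0.9255

Per-class recall (TP/(TP+FN)):
  healthy: TP=436, FN=39+45+42+55=181 → 436/617 = 0.70665
  rust: TP=167, FN=46+45+53+59=203 → 167/370 = 0.45135
  blight: TP=472, FN=9+11+9+9=38 → 472/510 = 0.92549
  mildew: TP=238, FN=72+92+84+70=318 → 238/556 = 0.42806
  mosaic: TP=203, FN=46+46+57+54=203 → 203/406 = 0.50000
Highest is class 'blight' with recall = 0.9255.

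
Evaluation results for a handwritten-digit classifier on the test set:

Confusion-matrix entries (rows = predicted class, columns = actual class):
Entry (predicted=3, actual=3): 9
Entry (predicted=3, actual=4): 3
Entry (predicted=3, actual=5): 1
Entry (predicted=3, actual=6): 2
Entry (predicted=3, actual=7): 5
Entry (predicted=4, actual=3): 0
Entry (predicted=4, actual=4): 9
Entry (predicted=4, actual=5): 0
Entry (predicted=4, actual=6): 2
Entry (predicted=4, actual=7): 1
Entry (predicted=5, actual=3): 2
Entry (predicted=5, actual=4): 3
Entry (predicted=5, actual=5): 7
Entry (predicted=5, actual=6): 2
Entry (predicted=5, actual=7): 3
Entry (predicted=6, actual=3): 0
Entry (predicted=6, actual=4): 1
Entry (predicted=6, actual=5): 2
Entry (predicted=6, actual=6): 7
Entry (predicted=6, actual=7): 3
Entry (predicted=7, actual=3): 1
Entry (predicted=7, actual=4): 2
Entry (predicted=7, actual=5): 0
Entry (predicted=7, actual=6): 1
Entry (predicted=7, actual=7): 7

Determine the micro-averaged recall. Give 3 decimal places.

0.534

Micro-averaging pools counts across classes: ΣTP=39, ΣFP=34, ΣFN=34.
Micro-recall = TP/(TP+FN) on pooled counts = 0.534 (equals overall accuracy in single-label multiclass).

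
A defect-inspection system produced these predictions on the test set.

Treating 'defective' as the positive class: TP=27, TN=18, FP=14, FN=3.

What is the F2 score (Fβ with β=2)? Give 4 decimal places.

0.8385

Fβ = (1+β²)·TP / ((1+β²)·TP + β²·FN + FP), with β²=4
= 5·27 / (5·27 + 4·3 + 14) = 0.8385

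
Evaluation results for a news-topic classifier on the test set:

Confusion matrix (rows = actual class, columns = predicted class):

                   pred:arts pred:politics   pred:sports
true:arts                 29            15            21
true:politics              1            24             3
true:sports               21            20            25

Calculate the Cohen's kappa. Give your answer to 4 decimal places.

0.2460

Observed agreement pₒ = trace/N = 78/159 = 0.49057
Expected agreement pₑ = Σ (rowᵢ·colᵢ)/N² = (65·51 + 28·59 + 66·49)/159² = 0.32439
κ = (pₒ − pₑ)/(1 − pₑ) = (0.49057 − 0.32439)/(1 − 0.32439) = 0.2460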